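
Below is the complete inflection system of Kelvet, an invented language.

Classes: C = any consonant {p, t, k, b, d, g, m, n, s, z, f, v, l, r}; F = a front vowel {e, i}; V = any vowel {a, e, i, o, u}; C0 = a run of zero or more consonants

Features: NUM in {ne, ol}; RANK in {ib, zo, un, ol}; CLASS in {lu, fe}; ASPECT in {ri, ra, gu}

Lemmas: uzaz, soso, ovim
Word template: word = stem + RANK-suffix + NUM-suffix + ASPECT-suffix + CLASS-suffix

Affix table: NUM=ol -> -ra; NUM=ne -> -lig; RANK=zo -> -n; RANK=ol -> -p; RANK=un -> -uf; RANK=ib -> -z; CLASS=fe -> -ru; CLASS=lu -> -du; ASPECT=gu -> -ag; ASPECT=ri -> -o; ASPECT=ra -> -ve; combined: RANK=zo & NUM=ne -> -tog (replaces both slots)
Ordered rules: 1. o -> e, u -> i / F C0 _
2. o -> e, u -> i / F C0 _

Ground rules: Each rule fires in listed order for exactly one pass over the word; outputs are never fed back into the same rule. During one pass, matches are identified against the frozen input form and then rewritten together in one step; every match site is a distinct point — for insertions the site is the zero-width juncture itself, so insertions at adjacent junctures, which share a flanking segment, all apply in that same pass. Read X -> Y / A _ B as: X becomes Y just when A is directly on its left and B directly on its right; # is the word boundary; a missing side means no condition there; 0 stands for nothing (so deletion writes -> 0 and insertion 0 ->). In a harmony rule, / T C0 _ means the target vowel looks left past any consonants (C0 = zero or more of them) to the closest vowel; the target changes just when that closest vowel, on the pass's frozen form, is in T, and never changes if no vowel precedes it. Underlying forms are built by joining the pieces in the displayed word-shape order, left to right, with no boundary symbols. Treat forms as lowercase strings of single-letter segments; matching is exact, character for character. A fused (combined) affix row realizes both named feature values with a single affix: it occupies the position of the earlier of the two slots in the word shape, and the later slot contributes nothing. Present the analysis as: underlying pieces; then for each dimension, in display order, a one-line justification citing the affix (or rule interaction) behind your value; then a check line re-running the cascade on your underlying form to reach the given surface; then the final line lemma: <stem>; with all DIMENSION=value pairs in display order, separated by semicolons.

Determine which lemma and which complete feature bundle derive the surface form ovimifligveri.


underlying: ovim-uf-lig-ve-ru
NUM=ne - signalled by the affix -lig
RANK=un - signalled by the affix -uf
CLASS=fe - signalled by the affix -ru
ASPECT=ra - signalled by the affix -ve
check: ovimufligveru -> ovimifligveri -> ovimifligveri
lemma: ovim; NUM=ne; RANK=un; CLASS=fe; ASPECT=ra


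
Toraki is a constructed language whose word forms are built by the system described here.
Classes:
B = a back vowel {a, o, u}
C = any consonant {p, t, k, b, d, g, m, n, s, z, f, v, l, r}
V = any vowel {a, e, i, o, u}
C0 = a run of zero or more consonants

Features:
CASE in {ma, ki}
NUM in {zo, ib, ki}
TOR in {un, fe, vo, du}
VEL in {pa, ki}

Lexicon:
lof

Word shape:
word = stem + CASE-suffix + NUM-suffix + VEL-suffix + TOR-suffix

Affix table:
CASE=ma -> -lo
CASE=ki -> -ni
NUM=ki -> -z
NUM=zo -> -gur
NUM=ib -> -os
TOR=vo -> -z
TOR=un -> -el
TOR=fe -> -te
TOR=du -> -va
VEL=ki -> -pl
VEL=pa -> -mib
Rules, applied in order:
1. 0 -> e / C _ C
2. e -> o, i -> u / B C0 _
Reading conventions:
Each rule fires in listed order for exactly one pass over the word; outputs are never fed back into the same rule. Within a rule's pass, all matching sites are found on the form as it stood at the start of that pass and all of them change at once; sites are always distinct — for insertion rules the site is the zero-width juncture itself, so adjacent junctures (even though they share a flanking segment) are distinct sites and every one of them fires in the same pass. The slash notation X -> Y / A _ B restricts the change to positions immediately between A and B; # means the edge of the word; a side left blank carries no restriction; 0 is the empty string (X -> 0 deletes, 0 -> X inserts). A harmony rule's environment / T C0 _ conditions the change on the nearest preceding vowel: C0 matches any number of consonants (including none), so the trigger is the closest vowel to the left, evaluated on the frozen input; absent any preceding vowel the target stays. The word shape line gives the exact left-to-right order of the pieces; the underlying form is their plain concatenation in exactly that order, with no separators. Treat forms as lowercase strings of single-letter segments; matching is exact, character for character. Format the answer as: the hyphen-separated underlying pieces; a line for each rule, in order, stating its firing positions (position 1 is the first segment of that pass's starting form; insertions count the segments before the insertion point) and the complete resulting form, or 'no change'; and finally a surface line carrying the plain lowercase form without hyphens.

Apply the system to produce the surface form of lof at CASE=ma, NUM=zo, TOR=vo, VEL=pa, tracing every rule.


underlying: lof-lo-gur-mib-z
1. 0 -> e / C _ C: inserts after position(s) 3, 8, 11: lofeloguremibez
2. e -> o, i -> u / B C0 _: fires at position(s) 4, 10: lofologuromibez
surface: lofologuromibez


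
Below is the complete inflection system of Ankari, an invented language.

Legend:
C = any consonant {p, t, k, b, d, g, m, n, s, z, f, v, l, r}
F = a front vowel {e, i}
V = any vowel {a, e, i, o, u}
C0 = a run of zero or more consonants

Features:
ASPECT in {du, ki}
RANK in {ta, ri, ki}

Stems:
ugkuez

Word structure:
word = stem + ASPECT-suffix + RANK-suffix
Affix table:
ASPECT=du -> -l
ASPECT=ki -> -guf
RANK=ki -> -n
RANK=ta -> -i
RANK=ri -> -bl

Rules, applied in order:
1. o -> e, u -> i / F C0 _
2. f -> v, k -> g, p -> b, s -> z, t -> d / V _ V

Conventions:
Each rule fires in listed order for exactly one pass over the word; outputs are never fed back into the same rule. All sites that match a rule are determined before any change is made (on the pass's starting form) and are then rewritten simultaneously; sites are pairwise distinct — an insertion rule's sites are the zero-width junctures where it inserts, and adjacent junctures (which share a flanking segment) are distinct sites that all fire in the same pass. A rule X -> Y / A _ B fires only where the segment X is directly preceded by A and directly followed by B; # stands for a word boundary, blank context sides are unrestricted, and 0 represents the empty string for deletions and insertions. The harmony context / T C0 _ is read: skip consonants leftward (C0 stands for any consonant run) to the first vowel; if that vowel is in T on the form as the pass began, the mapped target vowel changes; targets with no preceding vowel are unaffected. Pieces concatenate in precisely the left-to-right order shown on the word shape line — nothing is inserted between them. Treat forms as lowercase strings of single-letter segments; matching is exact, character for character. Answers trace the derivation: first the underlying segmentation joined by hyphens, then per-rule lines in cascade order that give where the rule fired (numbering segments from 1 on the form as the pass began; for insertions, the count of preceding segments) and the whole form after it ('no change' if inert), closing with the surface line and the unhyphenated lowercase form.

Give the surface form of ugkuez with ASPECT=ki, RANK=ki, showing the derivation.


underlying: ugkuez-guf-n
1. o -> e, u -> i / F C0 _: fires at position(s) 8: ugkuezgifn
2. f -> v, k -> g, p -> b, s -> z, t -> d / V _ V: no change
surface: ugkuezgifn


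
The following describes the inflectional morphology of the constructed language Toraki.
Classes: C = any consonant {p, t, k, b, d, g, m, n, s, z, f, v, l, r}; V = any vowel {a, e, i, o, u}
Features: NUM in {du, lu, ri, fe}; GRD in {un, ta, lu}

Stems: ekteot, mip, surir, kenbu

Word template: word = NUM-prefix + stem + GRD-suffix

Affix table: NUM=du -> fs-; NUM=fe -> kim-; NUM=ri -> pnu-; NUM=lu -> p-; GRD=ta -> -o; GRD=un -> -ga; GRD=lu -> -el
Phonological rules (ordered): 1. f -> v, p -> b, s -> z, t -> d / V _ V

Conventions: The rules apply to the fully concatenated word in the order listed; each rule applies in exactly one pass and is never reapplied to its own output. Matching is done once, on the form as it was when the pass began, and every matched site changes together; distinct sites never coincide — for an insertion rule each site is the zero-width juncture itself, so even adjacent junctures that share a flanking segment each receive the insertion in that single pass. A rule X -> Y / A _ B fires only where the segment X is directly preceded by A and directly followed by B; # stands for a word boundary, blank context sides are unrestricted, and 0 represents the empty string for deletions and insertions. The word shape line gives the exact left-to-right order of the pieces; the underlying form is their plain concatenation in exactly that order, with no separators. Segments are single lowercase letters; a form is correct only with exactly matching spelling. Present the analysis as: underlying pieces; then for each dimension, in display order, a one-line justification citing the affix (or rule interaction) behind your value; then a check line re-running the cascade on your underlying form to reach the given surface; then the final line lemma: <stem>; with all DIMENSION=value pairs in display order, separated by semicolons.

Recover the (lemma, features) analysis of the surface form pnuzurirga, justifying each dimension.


underlying: pnu-surir-ga
NUM=ri - signalled by the affix pnu-
GRD=un - signalled by the affix -ga
check: pnusurirga -> pnuzurirga
lemma: surir; NUM=ri; GRD=un


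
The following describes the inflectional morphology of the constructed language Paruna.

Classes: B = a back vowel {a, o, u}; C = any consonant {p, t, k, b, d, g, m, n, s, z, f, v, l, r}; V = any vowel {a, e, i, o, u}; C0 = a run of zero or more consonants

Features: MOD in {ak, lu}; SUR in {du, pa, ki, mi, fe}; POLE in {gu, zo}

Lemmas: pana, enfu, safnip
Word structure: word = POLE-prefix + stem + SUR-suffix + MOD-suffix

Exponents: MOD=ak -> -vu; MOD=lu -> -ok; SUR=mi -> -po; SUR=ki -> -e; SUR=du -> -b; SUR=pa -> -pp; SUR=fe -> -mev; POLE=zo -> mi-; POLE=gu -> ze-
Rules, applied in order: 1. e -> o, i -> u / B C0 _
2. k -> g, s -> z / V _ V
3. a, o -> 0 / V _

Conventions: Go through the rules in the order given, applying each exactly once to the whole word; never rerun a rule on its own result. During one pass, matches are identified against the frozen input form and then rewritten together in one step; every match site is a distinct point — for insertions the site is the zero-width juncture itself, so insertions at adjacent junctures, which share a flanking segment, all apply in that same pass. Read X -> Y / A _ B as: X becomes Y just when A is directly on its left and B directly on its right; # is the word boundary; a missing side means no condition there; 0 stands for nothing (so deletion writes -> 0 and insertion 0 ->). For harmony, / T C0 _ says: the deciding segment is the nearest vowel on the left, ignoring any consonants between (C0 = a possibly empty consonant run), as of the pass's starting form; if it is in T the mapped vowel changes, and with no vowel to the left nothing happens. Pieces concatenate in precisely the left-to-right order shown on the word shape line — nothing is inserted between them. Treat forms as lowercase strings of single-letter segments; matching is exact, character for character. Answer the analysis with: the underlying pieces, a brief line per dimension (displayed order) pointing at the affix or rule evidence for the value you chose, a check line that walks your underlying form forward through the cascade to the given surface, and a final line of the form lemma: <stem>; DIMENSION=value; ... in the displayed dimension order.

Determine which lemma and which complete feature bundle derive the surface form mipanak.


underlying: mi-pana-e-ok
MOD=lu - signalled by the affix -ok
SUR=ki - signalled by the affix -e
POLE=zo - signalled by the affix mi-
check: mipanaeok -> mipanaook -> mipanaook -> mipanak
lemma: pana; MOD=lu; SUR=ki; POLE=zo


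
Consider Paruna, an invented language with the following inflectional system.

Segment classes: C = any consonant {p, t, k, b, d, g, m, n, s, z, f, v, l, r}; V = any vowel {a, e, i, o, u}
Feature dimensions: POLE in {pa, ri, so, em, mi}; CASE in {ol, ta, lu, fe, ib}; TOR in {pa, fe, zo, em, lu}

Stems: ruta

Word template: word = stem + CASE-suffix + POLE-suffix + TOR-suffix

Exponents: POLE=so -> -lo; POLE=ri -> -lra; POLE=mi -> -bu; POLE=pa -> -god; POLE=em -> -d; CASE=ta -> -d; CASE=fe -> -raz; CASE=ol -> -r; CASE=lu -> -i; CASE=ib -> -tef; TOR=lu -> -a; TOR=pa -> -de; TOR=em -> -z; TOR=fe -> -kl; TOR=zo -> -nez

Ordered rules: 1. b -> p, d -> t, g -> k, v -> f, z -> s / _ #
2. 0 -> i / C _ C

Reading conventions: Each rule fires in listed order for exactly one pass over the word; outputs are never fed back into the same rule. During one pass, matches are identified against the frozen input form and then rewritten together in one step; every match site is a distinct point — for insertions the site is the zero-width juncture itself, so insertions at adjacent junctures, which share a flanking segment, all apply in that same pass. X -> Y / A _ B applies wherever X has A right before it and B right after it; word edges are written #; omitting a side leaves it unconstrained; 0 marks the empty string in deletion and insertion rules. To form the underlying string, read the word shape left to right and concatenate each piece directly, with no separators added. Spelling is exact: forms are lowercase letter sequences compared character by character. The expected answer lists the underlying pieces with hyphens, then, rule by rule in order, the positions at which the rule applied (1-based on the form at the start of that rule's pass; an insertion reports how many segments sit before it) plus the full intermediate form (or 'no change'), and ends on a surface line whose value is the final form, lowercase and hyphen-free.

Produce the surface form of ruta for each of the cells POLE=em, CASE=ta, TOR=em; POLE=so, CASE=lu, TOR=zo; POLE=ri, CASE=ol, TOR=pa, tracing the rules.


cell POLE=em, CASE=ta, TOR=em:
underlying: ruta-d-d-z
1. b -> p, d -> t, g -> k, v -> f, z -> s / _ #: fires at position(s) 7: rutadds
2. 0 -> i / C _ C: inserts after position(s) 5, 6: rutadidis
surface: rutadidis

cell POLE=so, CASE=lu, TOR=zo:
underlying: ruta-i-lo-nez
1. b -> p, d -> t, g -> k, v -> f, z -> s / _ #: fires at position(s) 10: rutailones
2. 0 -> i / C _ C: no change
surface: rutailones

cell POLE=ri, CASE=ol, TOR=pa:
underlying: ruta-r-lra-de
1. b -> p, d -> t, g -> k, v -> f, z -> s / _ #: no change
2. 0 -> i / C _ C: inserts after position(s) 5, 6: rutarilirade
surface: rutarilirade


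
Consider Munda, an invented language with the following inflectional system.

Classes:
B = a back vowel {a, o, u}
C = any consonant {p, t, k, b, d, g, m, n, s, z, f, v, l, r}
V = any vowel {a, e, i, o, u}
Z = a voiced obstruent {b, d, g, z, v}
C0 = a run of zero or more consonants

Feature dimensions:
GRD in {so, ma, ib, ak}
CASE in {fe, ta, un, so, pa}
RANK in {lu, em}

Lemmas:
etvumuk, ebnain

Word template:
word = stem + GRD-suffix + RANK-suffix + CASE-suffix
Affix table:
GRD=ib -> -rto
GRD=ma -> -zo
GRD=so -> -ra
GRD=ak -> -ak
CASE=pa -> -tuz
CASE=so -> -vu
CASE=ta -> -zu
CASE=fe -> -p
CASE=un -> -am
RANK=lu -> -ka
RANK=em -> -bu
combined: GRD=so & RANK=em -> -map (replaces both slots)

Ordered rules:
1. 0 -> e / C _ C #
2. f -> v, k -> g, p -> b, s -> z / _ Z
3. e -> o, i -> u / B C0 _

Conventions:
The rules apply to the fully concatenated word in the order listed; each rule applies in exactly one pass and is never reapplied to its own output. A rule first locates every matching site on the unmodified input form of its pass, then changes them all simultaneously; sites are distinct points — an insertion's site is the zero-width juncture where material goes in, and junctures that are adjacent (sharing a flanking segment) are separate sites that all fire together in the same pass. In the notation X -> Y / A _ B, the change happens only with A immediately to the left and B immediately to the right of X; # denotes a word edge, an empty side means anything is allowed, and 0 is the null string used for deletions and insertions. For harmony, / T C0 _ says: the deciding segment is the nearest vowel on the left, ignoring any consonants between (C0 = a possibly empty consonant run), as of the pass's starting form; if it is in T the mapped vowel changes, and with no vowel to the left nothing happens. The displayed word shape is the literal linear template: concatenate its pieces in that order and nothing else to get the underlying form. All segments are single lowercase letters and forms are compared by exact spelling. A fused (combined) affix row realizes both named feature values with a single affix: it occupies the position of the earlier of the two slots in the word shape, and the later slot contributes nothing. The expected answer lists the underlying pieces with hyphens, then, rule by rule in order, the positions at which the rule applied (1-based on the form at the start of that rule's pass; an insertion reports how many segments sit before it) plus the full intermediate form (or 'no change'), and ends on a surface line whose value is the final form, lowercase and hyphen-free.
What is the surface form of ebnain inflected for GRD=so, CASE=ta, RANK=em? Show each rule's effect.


underlying: ebnain-map-zu
1. 0 -> e / C _ C #: no change
2. f -> v, k -> g, p -> b, s -> z / _ Z: fires at position(s) 9: ebnainmabzu
3. e -> o, i -> u / B C0 _: fires at position(s) 5: ebnaunmabzu
surface: ebnaunmabzu


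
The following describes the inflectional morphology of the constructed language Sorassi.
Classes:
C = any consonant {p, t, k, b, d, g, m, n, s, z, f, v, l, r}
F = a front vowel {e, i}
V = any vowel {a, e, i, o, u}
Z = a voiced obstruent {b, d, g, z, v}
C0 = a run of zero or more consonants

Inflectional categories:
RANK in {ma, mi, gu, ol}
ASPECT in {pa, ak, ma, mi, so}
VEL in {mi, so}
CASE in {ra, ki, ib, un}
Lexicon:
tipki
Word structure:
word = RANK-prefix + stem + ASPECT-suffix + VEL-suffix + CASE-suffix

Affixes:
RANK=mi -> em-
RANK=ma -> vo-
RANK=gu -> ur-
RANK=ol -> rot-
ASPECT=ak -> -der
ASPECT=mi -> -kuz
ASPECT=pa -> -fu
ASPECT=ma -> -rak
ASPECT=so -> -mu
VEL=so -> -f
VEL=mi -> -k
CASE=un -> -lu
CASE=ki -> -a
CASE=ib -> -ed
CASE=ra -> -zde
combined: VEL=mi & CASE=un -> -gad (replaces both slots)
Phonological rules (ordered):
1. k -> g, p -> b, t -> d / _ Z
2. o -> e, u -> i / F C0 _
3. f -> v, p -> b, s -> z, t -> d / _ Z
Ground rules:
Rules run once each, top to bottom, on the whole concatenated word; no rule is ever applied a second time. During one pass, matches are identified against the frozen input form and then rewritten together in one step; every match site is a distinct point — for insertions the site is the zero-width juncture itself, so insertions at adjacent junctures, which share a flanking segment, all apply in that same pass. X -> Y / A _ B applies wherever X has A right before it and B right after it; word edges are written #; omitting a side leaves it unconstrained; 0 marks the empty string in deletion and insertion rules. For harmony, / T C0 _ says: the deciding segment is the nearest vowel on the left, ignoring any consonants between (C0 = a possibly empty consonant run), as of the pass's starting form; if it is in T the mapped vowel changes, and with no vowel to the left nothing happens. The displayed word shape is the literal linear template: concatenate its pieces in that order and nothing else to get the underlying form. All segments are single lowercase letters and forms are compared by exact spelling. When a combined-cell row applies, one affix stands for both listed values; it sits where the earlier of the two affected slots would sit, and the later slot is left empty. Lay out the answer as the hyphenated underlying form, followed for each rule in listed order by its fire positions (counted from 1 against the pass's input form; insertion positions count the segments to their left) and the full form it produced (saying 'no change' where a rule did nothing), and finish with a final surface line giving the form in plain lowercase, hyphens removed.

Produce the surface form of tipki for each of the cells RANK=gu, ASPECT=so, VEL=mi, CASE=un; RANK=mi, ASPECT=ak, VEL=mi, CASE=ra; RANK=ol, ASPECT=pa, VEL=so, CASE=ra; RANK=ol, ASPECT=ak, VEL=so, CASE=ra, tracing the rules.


cell RANK=gu, ASPECT=so, VEL=mi, CASE=un:
underlying: ur-tipki-mu-gad
1. k -> g, p -> b, t -> d / _ Z: no change
2. o -> e, u -> i / F C0 _: fires at position(s) 9: urtipkimigad
3. f -> v, p -> b, s -> z, t -> d / _ Z: no change
surface: urtipkimigad

cell RANK=mi, ASPECT=ak, VEL=mi, CASE=ra:
underlying: em-tipki-der-k-zde
1. k -> g, p -> b, t -> d / _ Z: fires at position(s) 11: emtipkidergzde
2. o -> e, u -> i / F C0 _: no change
3. f -> v, p -> b, s -> z, t -> d / _ Z: no change
surface: emtipkidergzde

cell RANK=ol, ASPECT=pa, VEL=so, CASE=ra:
underlying: rot-tipki-fu-f-zde
1. k -> g, p -> b, t -> d / _ Z: no change
2. o -> e, u -> i / F C0 _: fires at position(s) 10: rottipkififzde
3. f -> v, p -> b, s -> z, t -> d / _ Z: fires at position(s) 11: rottipkifivzde
surface: rottipkifivzde

cell RANK=ol, ASPECT=ak, VEL=so, CASE=ra:
underlying: rot-tipki-der-f-zde
1. k -> g, p -> b, t -> d / _ Z: no change
2. o -> e, u -> i / F C0 _: no change
3. f -> v, p -> b, s -> z, t -> d / _ Z: fires at position(s) 12: rottipkidervzde
surface: rottipkidervzde


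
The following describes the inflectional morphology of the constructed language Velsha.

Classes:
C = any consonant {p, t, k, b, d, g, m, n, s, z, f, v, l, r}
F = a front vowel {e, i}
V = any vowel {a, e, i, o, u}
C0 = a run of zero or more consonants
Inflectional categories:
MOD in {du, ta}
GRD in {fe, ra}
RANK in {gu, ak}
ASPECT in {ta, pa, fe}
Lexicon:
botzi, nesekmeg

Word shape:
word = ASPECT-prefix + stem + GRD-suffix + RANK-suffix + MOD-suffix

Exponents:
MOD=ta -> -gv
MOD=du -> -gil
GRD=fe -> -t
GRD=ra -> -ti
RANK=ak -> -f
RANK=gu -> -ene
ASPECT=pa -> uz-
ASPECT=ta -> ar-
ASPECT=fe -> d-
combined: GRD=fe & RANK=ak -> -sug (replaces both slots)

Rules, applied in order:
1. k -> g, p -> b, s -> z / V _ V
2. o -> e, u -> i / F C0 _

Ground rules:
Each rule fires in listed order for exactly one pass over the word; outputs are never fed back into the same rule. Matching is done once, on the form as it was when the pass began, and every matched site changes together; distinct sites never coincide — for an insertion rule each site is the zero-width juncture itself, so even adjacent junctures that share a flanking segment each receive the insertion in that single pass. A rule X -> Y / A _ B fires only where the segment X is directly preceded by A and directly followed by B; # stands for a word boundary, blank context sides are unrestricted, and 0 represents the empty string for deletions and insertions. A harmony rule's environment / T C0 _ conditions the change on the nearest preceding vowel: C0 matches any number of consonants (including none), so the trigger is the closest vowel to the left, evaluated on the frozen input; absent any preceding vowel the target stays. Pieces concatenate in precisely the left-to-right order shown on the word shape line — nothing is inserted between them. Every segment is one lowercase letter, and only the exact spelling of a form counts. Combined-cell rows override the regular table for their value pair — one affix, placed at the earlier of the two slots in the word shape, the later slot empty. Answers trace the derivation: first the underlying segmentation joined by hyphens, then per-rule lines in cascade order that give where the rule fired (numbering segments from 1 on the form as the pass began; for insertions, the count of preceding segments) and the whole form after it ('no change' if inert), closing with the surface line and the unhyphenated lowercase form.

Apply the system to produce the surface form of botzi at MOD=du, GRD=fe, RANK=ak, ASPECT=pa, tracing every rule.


underlying: uz-botzi-sug-gil
1. k -> g, p -> b, s -> z / V _ V: fires at position(s) 8: uzbotzizuggil
2. o -> e, u -> i / F C0 _: fires at position(s) 9: uzbotziziggil
surface: uzbotziziggil


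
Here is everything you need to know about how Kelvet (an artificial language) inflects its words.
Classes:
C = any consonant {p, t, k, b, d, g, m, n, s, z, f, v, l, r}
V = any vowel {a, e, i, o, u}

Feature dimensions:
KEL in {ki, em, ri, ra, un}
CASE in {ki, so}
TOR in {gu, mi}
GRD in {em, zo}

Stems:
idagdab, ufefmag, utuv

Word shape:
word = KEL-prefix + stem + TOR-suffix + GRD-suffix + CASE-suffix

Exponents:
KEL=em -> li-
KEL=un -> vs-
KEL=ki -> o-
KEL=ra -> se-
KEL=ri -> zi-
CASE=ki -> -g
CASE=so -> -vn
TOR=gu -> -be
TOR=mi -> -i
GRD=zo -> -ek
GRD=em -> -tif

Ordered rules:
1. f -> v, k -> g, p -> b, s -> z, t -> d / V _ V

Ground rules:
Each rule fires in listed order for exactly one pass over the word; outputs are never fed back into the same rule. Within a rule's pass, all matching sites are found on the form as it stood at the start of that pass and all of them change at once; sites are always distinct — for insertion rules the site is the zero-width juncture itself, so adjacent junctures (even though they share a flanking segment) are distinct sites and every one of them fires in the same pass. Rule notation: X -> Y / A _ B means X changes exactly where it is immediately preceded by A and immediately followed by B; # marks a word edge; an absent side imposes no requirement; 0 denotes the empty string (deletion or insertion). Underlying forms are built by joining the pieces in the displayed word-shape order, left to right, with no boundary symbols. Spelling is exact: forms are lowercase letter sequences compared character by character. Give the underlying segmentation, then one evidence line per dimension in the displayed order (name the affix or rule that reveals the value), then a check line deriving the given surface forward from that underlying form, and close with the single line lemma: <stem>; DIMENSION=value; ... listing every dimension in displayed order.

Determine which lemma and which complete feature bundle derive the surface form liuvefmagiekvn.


underlying: li-ufefmag-i-ek-vn
KEL=em - signalled by the affix li-
CASE=so - signalled by the affix -vn
TOR=mi - signalled by the affix -i
GRD=zo - signalled by the affix -ek
check: liufefmagiekvn -> liuvefmagiekvn
lemma: ufefmag; KEL=em; CASE=so; TOR=mi; GRD=zo


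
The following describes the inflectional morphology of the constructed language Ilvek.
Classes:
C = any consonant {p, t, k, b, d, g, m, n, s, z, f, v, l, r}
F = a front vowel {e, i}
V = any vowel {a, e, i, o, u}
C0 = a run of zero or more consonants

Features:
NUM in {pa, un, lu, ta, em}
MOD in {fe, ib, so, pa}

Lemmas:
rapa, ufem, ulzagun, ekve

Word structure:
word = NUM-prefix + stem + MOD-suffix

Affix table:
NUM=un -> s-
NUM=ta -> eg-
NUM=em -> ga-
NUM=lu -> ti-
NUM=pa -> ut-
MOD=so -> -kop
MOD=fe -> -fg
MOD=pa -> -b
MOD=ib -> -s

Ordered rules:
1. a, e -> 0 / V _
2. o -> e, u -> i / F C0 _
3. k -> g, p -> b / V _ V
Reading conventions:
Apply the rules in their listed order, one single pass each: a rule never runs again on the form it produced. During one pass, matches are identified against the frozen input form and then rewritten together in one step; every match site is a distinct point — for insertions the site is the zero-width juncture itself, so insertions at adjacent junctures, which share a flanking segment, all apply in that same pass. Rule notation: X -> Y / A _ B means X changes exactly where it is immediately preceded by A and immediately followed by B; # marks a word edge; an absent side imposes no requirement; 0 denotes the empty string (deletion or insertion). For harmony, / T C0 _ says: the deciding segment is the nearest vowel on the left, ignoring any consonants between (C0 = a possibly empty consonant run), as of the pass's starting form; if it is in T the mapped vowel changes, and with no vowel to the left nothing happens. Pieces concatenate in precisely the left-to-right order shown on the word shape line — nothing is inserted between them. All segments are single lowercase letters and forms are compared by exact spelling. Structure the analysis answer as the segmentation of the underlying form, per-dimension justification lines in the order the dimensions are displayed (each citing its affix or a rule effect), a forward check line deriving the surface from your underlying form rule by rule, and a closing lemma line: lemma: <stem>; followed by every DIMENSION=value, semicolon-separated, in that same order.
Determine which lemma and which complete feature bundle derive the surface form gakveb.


underlying: ga-ekve-b
NUM=em - signalled by the affix ga-
MOD=pa - signalled by the affix -b
check: gaekveb -> gakveb -> gakveb -> gakveb
lemma: ekve; NUM=em; MOD=pa


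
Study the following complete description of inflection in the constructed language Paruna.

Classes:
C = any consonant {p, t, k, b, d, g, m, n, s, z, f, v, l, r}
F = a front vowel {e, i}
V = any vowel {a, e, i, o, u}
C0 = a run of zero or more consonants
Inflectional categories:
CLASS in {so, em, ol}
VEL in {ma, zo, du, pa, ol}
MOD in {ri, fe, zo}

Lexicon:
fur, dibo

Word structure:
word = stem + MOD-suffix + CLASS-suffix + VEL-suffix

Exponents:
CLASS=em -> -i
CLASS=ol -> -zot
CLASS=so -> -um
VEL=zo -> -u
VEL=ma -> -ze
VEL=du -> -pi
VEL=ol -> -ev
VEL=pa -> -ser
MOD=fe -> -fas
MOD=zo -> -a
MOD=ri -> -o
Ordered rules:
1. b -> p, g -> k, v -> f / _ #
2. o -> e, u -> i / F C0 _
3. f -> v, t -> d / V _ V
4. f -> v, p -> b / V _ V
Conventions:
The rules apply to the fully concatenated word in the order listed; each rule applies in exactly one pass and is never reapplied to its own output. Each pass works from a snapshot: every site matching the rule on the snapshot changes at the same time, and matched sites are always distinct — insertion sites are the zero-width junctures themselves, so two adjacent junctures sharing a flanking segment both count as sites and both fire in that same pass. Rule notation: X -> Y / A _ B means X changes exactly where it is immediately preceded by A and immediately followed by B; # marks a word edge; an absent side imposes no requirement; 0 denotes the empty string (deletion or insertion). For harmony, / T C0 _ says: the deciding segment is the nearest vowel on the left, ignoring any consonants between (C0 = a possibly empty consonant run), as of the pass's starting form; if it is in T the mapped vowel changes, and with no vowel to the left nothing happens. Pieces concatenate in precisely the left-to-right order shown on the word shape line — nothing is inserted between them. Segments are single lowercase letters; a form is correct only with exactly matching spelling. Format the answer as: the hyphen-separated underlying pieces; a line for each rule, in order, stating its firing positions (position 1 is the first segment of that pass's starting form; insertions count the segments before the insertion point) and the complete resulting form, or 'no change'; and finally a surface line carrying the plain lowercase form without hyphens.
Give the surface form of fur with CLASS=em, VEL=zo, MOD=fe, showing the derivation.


underlying: fur-fas-i-u
1. b -> p, g -> k, v -> f / _ #: no change
2. o -> e, u -> i / F C0 _: fires at position(s) 8: furfasii
3. f -> v, t -> d / V _ V: no change
4. f -> v, p -> b / V _ V: no change
surface: furfasii


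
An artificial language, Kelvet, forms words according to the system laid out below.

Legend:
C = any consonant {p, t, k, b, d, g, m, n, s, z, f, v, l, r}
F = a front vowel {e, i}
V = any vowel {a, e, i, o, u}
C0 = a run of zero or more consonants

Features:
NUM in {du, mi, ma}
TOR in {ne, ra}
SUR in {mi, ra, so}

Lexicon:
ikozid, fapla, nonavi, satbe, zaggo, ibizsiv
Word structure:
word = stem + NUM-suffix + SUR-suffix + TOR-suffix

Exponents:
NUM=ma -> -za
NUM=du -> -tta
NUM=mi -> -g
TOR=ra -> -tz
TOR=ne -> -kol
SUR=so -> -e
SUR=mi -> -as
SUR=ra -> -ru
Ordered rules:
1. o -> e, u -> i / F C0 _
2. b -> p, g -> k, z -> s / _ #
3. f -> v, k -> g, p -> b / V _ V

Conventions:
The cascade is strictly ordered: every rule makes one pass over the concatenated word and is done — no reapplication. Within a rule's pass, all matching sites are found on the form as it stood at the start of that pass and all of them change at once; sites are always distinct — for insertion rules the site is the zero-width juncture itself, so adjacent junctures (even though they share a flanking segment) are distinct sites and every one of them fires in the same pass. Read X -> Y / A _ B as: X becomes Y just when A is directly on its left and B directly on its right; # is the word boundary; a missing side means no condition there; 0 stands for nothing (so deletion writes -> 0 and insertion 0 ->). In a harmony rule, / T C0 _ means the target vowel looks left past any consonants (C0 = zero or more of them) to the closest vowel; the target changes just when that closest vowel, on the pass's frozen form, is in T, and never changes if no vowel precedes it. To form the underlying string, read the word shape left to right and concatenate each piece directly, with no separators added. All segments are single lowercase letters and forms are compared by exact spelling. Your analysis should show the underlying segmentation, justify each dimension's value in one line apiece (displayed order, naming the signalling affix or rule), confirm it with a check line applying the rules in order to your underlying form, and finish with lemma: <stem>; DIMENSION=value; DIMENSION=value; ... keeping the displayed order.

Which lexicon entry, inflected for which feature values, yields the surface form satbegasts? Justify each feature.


underlying: satbe-g-as-tz
NUM=mi - signalled by the affix -g
TOR=ra - signalled by the affix -tz
SUR=mi - signalled by the affix -as
check: satbegastz -> satbegastz -> satbegasts -> satbegasts
lemma: satbe; NUM=mi; TOR=ra; SUR=mi


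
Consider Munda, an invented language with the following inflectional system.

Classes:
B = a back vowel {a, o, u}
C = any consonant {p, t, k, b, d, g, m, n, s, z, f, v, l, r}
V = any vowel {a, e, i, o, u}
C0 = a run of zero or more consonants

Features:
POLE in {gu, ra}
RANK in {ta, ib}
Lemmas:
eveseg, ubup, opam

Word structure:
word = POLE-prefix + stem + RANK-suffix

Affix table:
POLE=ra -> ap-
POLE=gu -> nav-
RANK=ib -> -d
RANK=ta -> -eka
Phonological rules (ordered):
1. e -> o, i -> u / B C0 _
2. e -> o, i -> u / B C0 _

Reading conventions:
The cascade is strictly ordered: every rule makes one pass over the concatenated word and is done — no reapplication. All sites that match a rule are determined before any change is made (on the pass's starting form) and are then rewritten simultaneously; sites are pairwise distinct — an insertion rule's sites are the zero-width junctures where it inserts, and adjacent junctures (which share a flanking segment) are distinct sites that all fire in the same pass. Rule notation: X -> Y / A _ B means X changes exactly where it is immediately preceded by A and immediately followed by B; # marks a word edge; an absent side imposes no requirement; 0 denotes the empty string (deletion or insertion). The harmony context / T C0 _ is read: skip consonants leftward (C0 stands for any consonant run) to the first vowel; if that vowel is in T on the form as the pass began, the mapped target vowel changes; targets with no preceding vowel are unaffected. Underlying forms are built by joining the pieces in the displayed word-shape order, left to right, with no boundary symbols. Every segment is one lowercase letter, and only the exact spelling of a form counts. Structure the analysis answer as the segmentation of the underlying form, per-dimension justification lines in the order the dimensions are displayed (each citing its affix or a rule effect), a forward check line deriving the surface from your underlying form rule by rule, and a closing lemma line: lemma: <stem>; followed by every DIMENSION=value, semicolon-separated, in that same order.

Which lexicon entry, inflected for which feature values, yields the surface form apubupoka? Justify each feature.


underlying: ap-ubup-eka
POLE=ra - signalled by the affix ap-
RANK=ta - signalled by the affix -eka
check: apubupeka -> apubupoka -> apubupoka
lemma: ubup; POLE=ra; RANK=ta


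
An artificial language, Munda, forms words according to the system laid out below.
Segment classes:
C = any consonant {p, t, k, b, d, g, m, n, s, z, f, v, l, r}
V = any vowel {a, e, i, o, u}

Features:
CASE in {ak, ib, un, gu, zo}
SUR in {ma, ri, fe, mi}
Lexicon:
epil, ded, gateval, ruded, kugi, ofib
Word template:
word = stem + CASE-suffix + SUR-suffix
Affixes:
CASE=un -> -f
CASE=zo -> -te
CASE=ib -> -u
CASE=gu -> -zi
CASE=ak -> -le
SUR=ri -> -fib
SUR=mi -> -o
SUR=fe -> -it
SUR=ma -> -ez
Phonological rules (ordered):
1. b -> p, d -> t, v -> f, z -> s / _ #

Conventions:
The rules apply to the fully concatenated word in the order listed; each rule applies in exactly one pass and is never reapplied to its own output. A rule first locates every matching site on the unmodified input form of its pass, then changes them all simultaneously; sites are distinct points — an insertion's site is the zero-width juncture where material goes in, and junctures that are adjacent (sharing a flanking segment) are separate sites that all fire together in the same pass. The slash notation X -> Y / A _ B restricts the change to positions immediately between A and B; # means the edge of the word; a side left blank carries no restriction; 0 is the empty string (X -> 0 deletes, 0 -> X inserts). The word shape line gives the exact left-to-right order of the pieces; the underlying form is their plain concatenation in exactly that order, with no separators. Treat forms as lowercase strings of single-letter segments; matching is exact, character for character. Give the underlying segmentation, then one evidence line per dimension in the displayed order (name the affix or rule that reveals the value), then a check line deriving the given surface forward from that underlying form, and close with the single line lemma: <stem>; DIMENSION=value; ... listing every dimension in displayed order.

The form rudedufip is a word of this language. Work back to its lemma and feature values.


underlying: ruded-u-fib
CASE=ib - signalled by the affix -u
SUR=ri - signalled by the affix -fib
check: rudedufib -> rudedufip
lemma: ruded; CASE=ib; SUR=ri


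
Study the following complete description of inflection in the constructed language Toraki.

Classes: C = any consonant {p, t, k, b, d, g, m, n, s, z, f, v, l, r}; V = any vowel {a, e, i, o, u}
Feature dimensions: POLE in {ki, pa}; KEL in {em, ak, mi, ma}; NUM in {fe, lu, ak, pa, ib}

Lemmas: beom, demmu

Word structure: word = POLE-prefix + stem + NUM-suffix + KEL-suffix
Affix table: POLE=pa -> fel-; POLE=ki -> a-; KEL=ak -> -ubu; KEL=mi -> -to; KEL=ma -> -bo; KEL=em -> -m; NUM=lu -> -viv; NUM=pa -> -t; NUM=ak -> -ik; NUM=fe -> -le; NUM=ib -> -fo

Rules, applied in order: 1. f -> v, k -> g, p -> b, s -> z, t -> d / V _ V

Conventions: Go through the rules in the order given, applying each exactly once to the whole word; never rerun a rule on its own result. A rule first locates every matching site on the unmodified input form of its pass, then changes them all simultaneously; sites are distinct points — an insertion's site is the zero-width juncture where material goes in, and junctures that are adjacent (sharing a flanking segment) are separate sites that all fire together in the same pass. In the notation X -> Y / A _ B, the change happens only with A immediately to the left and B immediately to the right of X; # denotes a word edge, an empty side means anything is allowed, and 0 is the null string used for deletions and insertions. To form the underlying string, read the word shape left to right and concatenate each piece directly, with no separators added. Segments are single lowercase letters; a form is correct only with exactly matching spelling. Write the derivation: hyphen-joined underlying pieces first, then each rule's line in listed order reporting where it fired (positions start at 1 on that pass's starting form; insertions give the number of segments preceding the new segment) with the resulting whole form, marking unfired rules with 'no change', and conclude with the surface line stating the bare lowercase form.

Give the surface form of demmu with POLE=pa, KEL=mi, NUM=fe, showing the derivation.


underlying: fel-demmu-le-to
1. f -> v, k -> g, p -> b, s -> z, t -> d / V _ V: fires at position(s) 11: feldemmuledo
surface: feldemmuledo
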